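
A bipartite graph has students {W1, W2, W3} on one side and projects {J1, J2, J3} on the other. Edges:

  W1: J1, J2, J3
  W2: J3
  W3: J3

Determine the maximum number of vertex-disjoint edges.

Unit-capacity flow: source→left, listed edges, right→sink; max matching = max flow.
Augmenting path W1→J1 (+1); matched 1.
Augmenting path W2→J3 (+1); matched 2.
No augmenting path remains; maximum matching = 2.
König certificate: {W1, J3} is a vertex cover of size 2 (every listed pair touches it), so no matching can be larger.

2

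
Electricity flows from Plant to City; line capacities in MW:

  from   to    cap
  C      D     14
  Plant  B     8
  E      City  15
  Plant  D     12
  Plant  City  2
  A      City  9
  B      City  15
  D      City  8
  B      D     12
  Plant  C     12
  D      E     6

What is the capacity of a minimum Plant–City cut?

Augment Plant→City: bottleneck 2, flow now 2.
Augment Plant→B→City: bottleneck 8, flow now 10.
Augment Plant→D→City: bottleneck 8, flow now 18.
Augment Plant→D→E→City: bottleneck 4, flow now 22.
Augment Plant→C→D→E→City: bottleneck 2, flow now 24.
No augmenting path remains; maximum flow = 24.
By max-flow min-cut, the minimum cut capacity equals the max flow.
In the residual graph, reachable from Plant: {Plant, C, D}.
Min-cut edges: Plant→B (8), Plant→City (2), D→E (6), D→City (8); capacity 8 + 2 + 6 + 8 = 24.

24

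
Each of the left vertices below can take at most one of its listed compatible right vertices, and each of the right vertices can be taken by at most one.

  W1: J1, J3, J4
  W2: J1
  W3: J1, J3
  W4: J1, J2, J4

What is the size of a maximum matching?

Unit-capacity flow: source→left, listed edges, right→sink; max matching = max flow.
Augmenting path W1→J1 (+1); matched 1.
Augmenting path W3→J3 (+1); matched 2.
Augmenting path W4→J2 (+1); matched 3.
Augmenting path W2→J1→W1→J4 (+1); matched 4.
No augmenting path remains; maximum matching = 4.
König certificate: {W1, W2, W3, W4} is a vertex cover of size 4 (every listed pair touches it), so no matching can be larger.

4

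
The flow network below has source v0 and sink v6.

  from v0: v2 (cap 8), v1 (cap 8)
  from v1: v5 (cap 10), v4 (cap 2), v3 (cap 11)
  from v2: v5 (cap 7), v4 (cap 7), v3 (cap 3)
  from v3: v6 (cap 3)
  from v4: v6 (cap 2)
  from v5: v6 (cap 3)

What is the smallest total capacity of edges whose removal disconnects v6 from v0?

Augment v0→v1→v3→v6: bottleneck 3, flow now 3.
Augment v0→v1→v4→v6: bottleneck 2, flow now 5.
Augment v0→v1→v5→v6: bottleneck 3, flow now 8.
No augmenting path remains; maximum flow = 8.
By max-flow min-cut, the minimum cut capacity equals the max flow.
In the residual graph, reachable from v0: {v0, v1, v2, v3, v4, v5}.
Min-cut edges: v3→v6 (3), v4→v6 (2), v5→v6 (3); capacity 3 + 2 + 3 = 8.

8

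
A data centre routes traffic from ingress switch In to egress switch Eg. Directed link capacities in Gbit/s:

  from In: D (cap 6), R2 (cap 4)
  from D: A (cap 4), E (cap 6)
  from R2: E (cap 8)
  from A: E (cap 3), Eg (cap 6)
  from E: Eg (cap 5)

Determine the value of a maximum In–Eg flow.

Augment In→D→A→Eg: bottleneck 4, flow now 4.
Augment In→D→E→Eg: bottleneck 2, flow now 6.
Augment In→R2→E→Eg: bottleneck 3, flow now 9.
No augmenting path remains; maximum flow = 9.
In the residual graph, reachable from In: {In, D, R2, E}.
Min-cut edges: D→A (4), E→Eg (5); capacity 4 + 5 = 9.
This cut is saturated, so no flow can exceed 9.

9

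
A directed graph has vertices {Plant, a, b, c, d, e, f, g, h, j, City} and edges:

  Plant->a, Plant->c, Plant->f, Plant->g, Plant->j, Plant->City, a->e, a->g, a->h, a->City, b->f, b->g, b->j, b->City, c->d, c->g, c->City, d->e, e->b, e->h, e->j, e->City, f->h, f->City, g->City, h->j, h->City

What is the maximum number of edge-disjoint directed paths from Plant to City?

Assign every edge capacity 1; by Menger, the answer equals the max flow.
Path Plant→City (+1); total 1.
Path Plant→a→City (+1); total 2.
Path Plant→c→City (+1); total 3.
Path Plant→f→City (+1); total 4.
Path Plant→g→City (+1); total 5.
No residual Plant→City path; max flow = 5.
Certifying cut of size 5: {Plant→City, Plant→a, Plant→c, Plant→f, Plant→g}.

5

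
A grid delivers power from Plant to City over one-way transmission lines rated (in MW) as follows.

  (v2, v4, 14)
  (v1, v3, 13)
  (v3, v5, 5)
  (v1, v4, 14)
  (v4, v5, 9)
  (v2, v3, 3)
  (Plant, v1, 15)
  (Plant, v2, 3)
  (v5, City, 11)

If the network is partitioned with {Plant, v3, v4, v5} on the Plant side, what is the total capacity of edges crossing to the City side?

29

Edges leaving {Plant, v3, v4, v5}: Plant→v1 (15), Plant→v2 (3), v5→City (11).
Cut capacity = 15 + 3 + 11 = 29.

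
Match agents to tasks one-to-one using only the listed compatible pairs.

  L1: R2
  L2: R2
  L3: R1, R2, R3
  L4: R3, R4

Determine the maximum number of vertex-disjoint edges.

3

Unit-capacity flow: source→left, listed edges, right→sink; max matching = max flow.
Augmenting path L1→R2 (+1); matched 1.
Augmenting path L3→R1 (+1); matched 2.
Augmenting path L4→R3 (+1); matched 3.
No augmenting path remains; maximum matching = 3.
König certificate: {L3, L4, R2} is a vertex cover of size 3 (every listed pair touches it), so no matching can be larger.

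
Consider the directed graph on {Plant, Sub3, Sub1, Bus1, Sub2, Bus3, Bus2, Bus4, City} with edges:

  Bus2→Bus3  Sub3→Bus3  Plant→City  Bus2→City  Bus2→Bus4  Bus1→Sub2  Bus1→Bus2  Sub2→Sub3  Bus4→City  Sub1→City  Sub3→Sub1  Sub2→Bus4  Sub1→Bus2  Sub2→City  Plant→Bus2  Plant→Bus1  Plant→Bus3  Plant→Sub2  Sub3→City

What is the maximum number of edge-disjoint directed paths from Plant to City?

Assign every edge capacity 1; by Menger, the answer equals the max flow.
Path Plant→City (+1); total 1.
Path Plant→Sub2→City (+1); total 2.
Path Plant→Bus2→City (+1); total 3.
Path Plant→Bus1→Sub2→Sub3→City (+1); total 4.
No residual Plant→City path; max flow = 4.
Certifying cut of size 4: {Plant→Bus1, Plant→Bus2, Plant→City, Plant→Sub2}.

4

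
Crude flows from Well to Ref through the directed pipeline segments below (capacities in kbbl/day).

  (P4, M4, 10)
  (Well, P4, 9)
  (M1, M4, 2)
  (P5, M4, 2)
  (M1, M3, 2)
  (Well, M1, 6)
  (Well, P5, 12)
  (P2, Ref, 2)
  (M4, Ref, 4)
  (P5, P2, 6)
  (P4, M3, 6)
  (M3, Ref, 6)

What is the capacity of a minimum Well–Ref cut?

Augment Well→M1→M3→Ref: bottleneck 2, flow now 2.
Augment Well→M1→M4→Ref: bottleneck 2, flow now 4.
Augment Well→P4→M3→Ref: bottleneck 4, flow now 8.
Augment Well→P4→M4→Ref: bottleneck 2, flow now 10.
Augment Well→P5→P2→Ref: bottleneck 2, flow now 12.
No augmenting path remains; maximum flow = 12.
By max-flow min-cut, the minimum cut capacity equals the max flow.
In the residual graph, reachable from Well: {Well, M1, P4, P5, M3, M4, P2}.
Min-cut edges: M3→Ref (6), M4→Ref (4), P2→Ref (2); capacity 6 + 4 + 2 = 12.

12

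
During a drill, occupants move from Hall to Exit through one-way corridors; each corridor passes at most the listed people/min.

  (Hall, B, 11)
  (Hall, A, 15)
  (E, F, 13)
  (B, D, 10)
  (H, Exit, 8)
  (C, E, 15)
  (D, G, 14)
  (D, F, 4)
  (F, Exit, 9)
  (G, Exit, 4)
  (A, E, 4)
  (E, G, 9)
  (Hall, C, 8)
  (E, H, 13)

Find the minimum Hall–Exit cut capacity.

20

Augment Hall→A→E→F→Exit: bottleneck 4, flow now 4.
Augment Hall→B→D→F→Exit: bottleneck 4, flow now 8.
Augment Hall→B→D→G→Exit: bottleneck 4, flow now 12.
Augment Hall→C→E→F→Exit: bottleneck 1, flow now 13.
Augment Hall→C→E→H→Exit: bottleneck 7, flow now 20.
No augmenting path remains; maximum flow = 20.
By max-flow min-cut, the minimum cut capacity equals the max flow.
In the residual graph, reachable from Hall: {Hall, A, B, D, G}.
Min-cut edges: Hall→C (8), A→E (4), D→F (4), G→Exit (4); capacity 8 + 4 + 4 + 4 = 20.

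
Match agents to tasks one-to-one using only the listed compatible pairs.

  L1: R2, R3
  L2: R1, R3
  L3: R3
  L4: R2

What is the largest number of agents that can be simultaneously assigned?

Unit-capacity flow: source→left, listed edges, right→sink; max matching = max flow.
Augmenting path L1→R2 (+1); matched 1.
Augmenting path L2→R1 (+1); matched 2.
Augmenting path L3→R3 (+1); matched 3.
No augmenting path remains; maximum matching = 3.
König certificate: {L2, R2, R3} is a vertex cover of size 3 (every listed pair touches it), so no matching can be larger.

3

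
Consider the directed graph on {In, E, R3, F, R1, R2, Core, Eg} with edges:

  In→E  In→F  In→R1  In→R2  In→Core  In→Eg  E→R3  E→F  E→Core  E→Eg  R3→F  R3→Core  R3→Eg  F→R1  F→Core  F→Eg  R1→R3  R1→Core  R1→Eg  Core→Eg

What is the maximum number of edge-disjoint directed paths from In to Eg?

Assign every edge capacity 1; by Menger, the answer equals the max flow.
Path In→Eg (+1); total 1.
Path In→E→Eg (+1); total 2.
Path In→F→Eg (+1); total 3.
Path In→R1→Eg (+1); total 4.
Path In→Core→Eg (+1); total 5.
No residual In→Eg path; max flow = 5.
Certifying cut of size 5: {In→Core, In→E, In→Eg, In→F, In→R1}.

5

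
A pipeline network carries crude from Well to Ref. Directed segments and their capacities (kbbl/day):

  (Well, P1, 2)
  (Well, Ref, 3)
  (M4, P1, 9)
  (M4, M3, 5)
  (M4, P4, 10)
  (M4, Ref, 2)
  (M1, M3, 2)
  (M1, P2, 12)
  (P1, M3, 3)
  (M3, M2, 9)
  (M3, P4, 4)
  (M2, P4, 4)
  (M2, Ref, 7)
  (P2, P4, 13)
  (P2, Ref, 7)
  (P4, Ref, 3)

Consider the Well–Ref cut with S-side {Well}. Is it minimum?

Given cut capacity: 2 + 3 = 5.
Augment Well→Ref: bottleneck 3, flow now 3.
Augment Well→P1→M3→M2→Ref: bottleneck 2, flow now 5.
No augmenting path remains; maximum flow = 5.
Cut capacity 5 equals the max flow, so it is a minimum cut.

Yes — it is a minimum cut (capacity 5).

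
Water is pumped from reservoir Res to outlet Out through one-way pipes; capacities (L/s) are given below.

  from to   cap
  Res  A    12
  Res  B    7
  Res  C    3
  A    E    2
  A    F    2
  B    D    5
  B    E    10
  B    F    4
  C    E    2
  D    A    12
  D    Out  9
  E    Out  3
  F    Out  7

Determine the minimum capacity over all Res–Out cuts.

Augment Res→A→E→Out: bottleneck 2, flow now 2.
Augment Res→A→F→Out: bottleneck 2, flow now 4.
Augment Res→B→D→Out: bottleneck 5, flow now 9.
Augment Res→B→E→Out: bottleneck 1, flow now 10.
Augment Res→B→F→Out: bottleneck 1, flow now 11.
Augment Res→C→E→B→F→Out: bottleneck 1, flow now 12. (uses reverse residual edge)
No augmenting path remains; maximum flow = 12.
By max-flow min-cut, the minimum cut capacity equals the max flow.
In the residual graph, reachable from Res: {Res, A, C, E}.
Min-cut edges: Res→B (7), A→F (2), E→Out (3); capacity 7 + 2 + 3 = 12.

12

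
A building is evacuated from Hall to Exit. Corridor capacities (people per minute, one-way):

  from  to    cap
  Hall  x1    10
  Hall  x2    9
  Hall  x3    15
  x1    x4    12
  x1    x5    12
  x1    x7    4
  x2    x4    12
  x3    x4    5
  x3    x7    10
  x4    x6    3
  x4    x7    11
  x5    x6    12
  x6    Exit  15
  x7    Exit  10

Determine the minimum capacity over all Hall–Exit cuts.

23

Augment Hall→x1→x7→Exit: bottleneck 4, flow now 4.
Augment Hall→x3→x7→Exit: bottleneck 6, flow now 10.
Augment Hall→x1→x4→x6→Exit: bottleneck 3, flow now 13.
Augment Hall→x1→x5→x6→Exit: bottleneck 3, flow now 16.
Augment Hall→x2→x4→x1→x5→x6→Exit: bottleneck 3, flow now 19. (uses reverse residual edge)
Augment Hall→x3→x7→x1→x5→x6→Exit: bottleneck 4, flow now 23. (uses reverse residual edge)
No augmenting path remains; maximum flow = 23.
By max-flow min-cut, the minimum cut capacity equals the max flow.
In the residual graph, reachable from Hall: {Hall, x2, x3, x4, x7}.
Min-cut edges: Hall→x1 (10), x4→x6 (3), x7→Exit (10); capacity 10 + 3 + 10 = 23.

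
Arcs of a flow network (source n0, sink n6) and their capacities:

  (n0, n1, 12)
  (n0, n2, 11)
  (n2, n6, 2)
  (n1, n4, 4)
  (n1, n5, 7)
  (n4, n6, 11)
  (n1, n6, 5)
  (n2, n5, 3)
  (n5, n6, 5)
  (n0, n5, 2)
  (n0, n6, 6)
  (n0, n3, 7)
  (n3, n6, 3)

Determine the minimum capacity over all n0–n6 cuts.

25

Augment n0→n6: bottleneck 6, flow now 6.
Augment n0→n1→n6: bottleneck 5, flow now 11.
Augment n0→n2→n6: bottleneck 2, flow now 13.
Augment n0→n3→n6: bottleneck 3, flow now 16.
Augment n0→n5→n6: bottleneck 2, flow now 18.
Augment n0→n1→n4→n6: bottleneck 4, flow now 22.
Augment n0→n1→n5→n6: bottleneck 3, flow now 25.
No augmenting path remains; maximum flow = 25.
By max-flow min-cut, the minimum cut capacity equals the max flow.
In the residual graph, reachable from n0: {n0, n1, n2, n3, n5}.
Min-cut edges: n0→n6 (6), n1→n4 (4), n1→n6 (5), n2→n6 (2), n3→n6 (3), n5→n6 (5); capacity 6 + 4 + 5 + 2 + 3 + 5 = 25.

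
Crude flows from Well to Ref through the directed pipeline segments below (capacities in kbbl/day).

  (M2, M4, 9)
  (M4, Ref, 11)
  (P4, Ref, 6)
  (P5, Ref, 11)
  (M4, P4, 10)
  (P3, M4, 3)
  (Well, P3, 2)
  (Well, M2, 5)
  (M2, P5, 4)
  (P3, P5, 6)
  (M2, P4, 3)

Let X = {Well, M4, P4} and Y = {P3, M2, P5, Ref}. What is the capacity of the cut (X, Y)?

24

Edges leaving {Well, M4, P4}: Well→P3 (2), Well→M2 (5), M4→Ref (11), P4→Ref (6).
Cut capacity = 2 + 5 + 11 + 6 = 24.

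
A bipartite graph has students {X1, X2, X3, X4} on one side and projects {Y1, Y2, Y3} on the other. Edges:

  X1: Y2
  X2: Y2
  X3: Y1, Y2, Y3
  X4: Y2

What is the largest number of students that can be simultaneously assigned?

2

Unit-capacity flow: source→left, listed edges, right→sink; max matching = max flow.
Augmenting path X1→Y2 (+1); matched 1.
Augmenting path X3→Y1 (+1); matched 2.
No augmenting path remains; maximum matching = 2.
König certificate: {X3, Y2} is a vertex cover of size 2 (every listed pair touches it), so no matching can be larger.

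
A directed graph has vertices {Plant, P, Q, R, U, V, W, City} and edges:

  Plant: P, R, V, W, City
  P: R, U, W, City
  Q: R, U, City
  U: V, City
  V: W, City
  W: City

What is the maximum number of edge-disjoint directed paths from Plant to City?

4

Assign every edge capacity 1; by Menger, the answer equals the max flow.
Path Plant→City (+1); total 1.
Path Plant→P→City (+1); total 2.
Path Plant→V→City (+1); total 3.
Path Plant→W→City (+1); total 4.
No residual Plant→City path; max flow = 4.
Certifying cut of size 4: {Plant→City, Plant→P, Plant→V, Plant→W}.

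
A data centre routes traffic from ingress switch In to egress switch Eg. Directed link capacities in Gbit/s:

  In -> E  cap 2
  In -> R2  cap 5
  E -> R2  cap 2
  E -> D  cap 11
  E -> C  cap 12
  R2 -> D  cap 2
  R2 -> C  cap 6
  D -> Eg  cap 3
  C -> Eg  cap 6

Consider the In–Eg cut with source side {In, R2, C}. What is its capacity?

10

Edges leaving {In, R2, C}: In→E (2), R2→D (2), C→Eg (6).
Cut capacity = 2 + 2 + 6 = 10.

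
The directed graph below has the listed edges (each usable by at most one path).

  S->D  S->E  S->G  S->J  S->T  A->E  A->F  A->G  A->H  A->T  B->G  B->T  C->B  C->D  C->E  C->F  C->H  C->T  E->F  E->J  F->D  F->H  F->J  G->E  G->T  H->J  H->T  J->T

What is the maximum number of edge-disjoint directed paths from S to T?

4

Assign every edge capacity 1; by Menger, the answer equals the max flow.
Path S→T (+1); total 1.
Path S→G→T (+1); total 2.
Path S→J→T (+1); total 3.
Path S→E→F→H→T (+1); total 4.
No residual S→T path; max flow = 4.
Certifying cut of size 4: {S→E, S→G, S→J, S→T}.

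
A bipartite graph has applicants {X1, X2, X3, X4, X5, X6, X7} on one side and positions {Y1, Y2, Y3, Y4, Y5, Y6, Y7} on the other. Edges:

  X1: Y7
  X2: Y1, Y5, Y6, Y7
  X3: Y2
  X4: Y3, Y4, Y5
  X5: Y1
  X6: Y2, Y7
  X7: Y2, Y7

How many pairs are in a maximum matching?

Unit-capacity flow: source→left, listed edges, right→sink; max matching = max flow.
Augmenting path X1→Y7 (+1); matched 1.
Augmenting path X2→Y1 (+1); matched 2.
Augmenting path X3→Y2 (+1); matched 3.
Augmenting path X4→Y3 (+1); matched 4.
Augmenting path X5→Y1→X2→Y5 (+1); matched 5.
No augmenting path remains; maximum matching = 5.
König certificate: {X2, X4, X5, Y2, Y7} is a vertex cover of size 5 (every listed pair touches it), so no matching can be larger.

5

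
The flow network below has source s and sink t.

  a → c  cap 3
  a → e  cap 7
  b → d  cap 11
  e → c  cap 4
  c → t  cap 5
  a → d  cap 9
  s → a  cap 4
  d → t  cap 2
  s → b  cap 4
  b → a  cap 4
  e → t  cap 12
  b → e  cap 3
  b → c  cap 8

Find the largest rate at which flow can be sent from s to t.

Augment s→a→c→t: bottleneck 3, flow now 3.
Augment s→a→d→t: bottleneck 1, flow now 4.
Augment s→b→c→t: bottleneck 2, flow now 6.
Augment s→b→d→t: bottleneck 1, flow now 7.
Augment s→b→e→t: bottleneck 1, flow now 8.
No augmenting path remains; maximum flow = 8.
In the residual graph, reachable from s: {s}.
Min-cut edges: s→a (4), s→b (4); capacity 4 + 4 = 8.
This cut is saturated, so no flow can exceed 8.

8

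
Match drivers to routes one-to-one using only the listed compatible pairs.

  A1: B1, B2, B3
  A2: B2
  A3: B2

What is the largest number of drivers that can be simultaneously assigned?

Unit-capacity flow: source→left, listed edges, right→sink; max matching = max flow.
Augmenting path A1→B1 (+1); matched 1.
Augmenting path A2→B2 (+1); matched 2.
No augmenting path remains; maximum matching = 2.
König certificate: {A1, B2} is a vertex cover of size 2 (every listed pair touches it), so no matching can be larger.

2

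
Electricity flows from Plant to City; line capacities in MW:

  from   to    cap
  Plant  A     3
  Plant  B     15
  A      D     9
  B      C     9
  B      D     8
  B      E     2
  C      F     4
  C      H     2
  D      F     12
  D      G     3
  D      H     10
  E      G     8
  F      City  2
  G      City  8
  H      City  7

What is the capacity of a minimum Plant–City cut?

14

Augment Plant→A→D→F→City: bottleneck 2, flow now 2.
Augment Plant→A→D→G→City: bottleneck 1, flow now 3.
Augment Plant→B→C→H→City: bottleneck 2, flow now 5.
Augment Plant→B→D→G→City: bottleneck 2, flow now 7.
Augment Plant→B→D→H→City: bottleneck 5, flow now 12.
Augment Plant→B→E→G→City: bottleneck 2, flow now 14.
No augmenting path remains; maximum flow = 14.
By max-flow min-cut, the minimum cut capacity equals the max flow.
In the residual graph, reachable from Plant: {Plant, A, B, C, D, F, H}.
Min-cut edges: B→E (2), D→G (3), F→City (2), H→City (7); capacity 2 + 3 + 2 + 7 = 14.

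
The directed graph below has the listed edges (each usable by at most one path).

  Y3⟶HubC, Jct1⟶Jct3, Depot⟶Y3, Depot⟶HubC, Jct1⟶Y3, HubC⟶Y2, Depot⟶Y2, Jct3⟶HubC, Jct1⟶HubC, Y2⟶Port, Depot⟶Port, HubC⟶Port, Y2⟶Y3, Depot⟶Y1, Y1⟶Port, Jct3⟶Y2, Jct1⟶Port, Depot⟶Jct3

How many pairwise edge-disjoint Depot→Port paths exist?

4

Assign every edge capacity 1; by Menger, the answer equals the max flow.
Path Depot→Port (+1); total 1.
Path Depot→Y1→Port (+1); total 2.
Path Depot→HubC→Port (+1); total 3.
Path Depot→Y2→Port (+1); total 4.
No residual Depot→Port path; max flow = 4.
Certifying cut of size 4: {Depot→Port, Depot→Y1, HubC→Port, Y2→Port}.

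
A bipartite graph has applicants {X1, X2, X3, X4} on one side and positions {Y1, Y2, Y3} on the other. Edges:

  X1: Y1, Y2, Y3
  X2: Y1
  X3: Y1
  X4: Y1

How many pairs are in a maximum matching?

2

Unit-capacity flow: source→left, listed edges, right→sink; max matching = max flow.
Augmenting path X1→Y1 (+1); matched 1.
Augmenting path X2→Y1→X1→Y2 (+1); matched 2.
No augmenting path remains; maximum matching = 2.
König certificate: {X1, Y1} is a vertex cover of size 2 (every listed pair touches it), so no matching can be larger.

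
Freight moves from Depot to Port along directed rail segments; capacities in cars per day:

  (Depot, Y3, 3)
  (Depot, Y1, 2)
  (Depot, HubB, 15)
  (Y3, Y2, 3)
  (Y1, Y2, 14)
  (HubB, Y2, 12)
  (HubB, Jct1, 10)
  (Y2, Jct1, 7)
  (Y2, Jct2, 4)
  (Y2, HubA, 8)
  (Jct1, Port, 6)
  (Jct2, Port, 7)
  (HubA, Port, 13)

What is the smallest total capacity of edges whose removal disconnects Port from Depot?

Augment Depot→HubB→Jct1→Port: bottleneck 6, flow now 6.
Augment Depot→Y3→Y2→Jct2→Port: bottleneck 3, flow now 9.
Augment Depot→Y1→Y2→Jct2→Port: bottleneck 1, flow now 10.
Augment Depot→Y1→Y2→HubA→Port: bottleneck 1, flow now 11.
Augment Depot→HubB→Y2→HubA→Port: bottleneck 7, flow now 18.
No augmenting path remains; maximum flow = 18.
By max-flow min-cut, the minimum cut capacity equals the max flow.
In the residual graph, reachable from Depot: {Depot, Y3, Y1, HubB, Y2, Jct1}.
Min-cut edges: Y2→Jct2 (4), Y2→HubA (8), Jct1→Port (6); capacity 4 + 8 + 6 = 18.

18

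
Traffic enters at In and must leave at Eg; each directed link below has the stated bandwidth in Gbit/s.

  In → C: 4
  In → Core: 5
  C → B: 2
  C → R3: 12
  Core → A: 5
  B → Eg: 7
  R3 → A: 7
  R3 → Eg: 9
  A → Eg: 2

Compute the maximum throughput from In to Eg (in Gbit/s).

Augment In→C→B→Eg: bottleneck 2, flow now 2.
Augment In→C→R3→Eg: bottleneck 2, flow now 4.
Augment In→Core→A→Eg: bottleneck 2, flow now 6.
No augmenting path remains; maximum flow = 6.
In the residual graph, reachable from In: {In, Core, A}.
Min-cut edges: In→C (4), A→Eg (2); capacity 4 + 2 = 6.
This cut is saturated, so no flow can exceed 6.

6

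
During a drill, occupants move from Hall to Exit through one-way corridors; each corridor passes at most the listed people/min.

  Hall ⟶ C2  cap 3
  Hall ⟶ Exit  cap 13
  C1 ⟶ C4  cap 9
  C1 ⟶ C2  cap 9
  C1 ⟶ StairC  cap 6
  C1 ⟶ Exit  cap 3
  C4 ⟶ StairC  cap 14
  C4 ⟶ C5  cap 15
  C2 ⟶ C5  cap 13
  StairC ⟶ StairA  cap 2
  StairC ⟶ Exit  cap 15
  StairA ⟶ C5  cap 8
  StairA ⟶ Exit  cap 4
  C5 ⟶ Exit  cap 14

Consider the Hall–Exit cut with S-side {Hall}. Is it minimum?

Given cut capacity: 3 + 13 = 16.
Augment Hall→Exit: bottleneck 13, flow now 13.
Augment Hall→C2→C5→Exit: bottleneck 3, flow now 16.
No augmenting path remains; maximum flow = 16.
Cut capacity 16 equals the max flow, so it is a minimum cut.

Yes — it is a minimum cut (capacity 16).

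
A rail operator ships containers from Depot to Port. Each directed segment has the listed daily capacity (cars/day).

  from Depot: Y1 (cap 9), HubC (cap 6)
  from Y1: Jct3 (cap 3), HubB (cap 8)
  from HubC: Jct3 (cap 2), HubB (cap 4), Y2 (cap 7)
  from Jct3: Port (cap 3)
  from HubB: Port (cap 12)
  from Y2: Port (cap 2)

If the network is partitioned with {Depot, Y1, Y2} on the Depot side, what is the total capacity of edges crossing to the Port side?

19

Edges leaving {Depot, Y1, Y2}: Depot→HubC (6), Y1→Jct3 (3), Y1→HubB (8), Y2→Port (2).
Cut capacity = 6 + 3 + 8 + 2 = 19.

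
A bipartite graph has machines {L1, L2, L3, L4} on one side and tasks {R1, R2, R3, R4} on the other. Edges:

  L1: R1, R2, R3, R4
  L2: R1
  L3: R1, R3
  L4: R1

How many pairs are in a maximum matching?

3

Unit-capacity flow: source→left, listed edges, right→sink; max matching = max flow.
Augmenting path L1→R1 (+1); matched 1.
Augmenting path L3→R3 (+1); matched 2.
Augmenting path L2→R1→L1→R2 (+1); matched 3.
No augmenting path remains; maximum matching = 3.
König certificate: {L1, L3, R1} is a vertex cover of size 3 (every listed pair touches it), so no matching can be larger.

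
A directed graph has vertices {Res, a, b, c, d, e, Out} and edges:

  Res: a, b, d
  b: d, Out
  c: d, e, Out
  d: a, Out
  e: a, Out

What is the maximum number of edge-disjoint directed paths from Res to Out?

Assign every edge capacity 1; by Menger, the answer equals the max flow.
Path Res→b→Out (+1); total 1.
Path Res→d→Out (+1); total 2.
No residual Res→Out path; max flow = 2.
Certifying cut of size 2: {Res→b, Res→d}.

2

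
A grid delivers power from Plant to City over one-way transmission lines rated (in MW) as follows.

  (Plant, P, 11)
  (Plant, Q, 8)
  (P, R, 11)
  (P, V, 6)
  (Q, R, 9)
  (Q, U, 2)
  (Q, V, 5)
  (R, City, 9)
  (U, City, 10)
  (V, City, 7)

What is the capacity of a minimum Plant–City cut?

Augment Plant→P→R→City: bottleneck 9, flow now 9.
Augment Plant→P→V→City: bottleneck 2, flow now 11.
Augment Plant→Q→U→City: bottleneck 2, flow now 13.
Augment Plant→Q→V→City: bottleneck 5, flow now 18.
No augmenting path remains; maximum flow = 18.
By max-flow min-cut, the minimum cut capacity equals the max flow.
In the residual graph, reachable from Plant: {Plant, P, Q, R, V}.
Min-cut edges: Q→U (2), R→City (9), V→City (7); capacity 2 + 9 + 7 = 18.

18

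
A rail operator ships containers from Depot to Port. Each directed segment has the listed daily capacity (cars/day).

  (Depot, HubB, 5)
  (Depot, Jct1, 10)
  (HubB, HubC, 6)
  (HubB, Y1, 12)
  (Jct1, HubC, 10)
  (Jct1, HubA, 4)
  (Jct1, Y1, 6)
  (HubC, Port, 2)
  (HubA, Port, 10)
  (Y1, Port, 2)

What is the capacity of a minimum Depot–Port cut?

Augment Depot→HubB→HubC→Port: bottleneck 2, flow now 2.
Augment Depot→HubB→Y1→Port: bottleneck 2, flow now 4.
Augment Depot→Jct1→HubA→Port: bottleneck 4, flow now 8.
No augmenting path remains; maximum flow = 8.
By max-flow min-cut, the minimum cut capacity equals the max flow.
In the residual graph, reachable from Depot: {Depot, HubB, Jct1, HubC, Y1}.
Min-cut edges: Jct1→HubA (4), HubC→Port (2), Y1→Port (2); capacity 4 + 2 + 2 = 8.

8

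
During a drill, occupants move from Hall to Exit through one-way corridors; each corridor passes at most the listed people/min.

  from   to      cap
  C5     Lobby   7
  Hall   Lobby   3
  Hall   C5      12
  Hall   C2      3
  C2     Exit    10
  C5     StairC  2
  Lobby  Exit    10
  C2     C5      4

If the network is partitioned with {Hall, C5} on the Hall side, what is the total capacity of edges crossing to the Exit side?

15

Edges leaving {Hall, C5}: Hall→C2 (3), Hall→Lobby (3), C5→StairC (2), C5→Lobby (7).
Cut capacity = 3 + 3 + 2 + 7 = 15.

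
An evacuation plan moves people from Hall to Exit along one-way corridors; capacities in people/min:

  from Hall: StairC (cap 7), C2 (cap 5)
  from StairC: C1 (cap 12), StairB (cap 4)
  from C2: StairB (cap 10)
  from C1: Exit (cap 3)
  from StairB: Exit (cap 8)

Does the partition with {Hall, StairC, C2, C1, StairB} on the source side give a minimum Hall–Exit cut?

Given cut capacity: 3 + 8 = 11.
Augment Hall→StairC→C1→Exit: bottleneck 3, flow now 3.
Augment Hall→StairC→StairB→Exit: bottleneck 4, flow now 7.
Augment Hall→C2→StairB→Exit: bottleneck 4, flow now 11.
No augmenting path remains; maximum flow = 11.
Cut capacity 11 equals the max flow, so it is a minimum cut.

Yes — it is a minimum cut (capacity 11).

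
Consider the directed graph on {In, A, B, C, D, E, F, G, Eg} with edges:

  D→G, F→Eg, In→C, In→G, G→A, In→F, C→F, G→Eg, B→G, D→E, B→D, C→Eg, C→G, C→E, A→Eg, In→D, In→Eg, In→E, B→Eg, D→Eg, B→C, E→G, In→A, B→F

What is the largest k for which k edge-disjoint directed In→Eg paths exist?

Assign every edge capacity 1; by Menger, the answer equals the max flow.
Path In→Eg (+1); total 1.
Path In→A→Eg (+1); total 2.
Path In→C→Eg (+1); total 3.
Path In→D→Eg (+1); total 4.
Path In→F→Eg (+1); total 5.
Path In→G→Eg (+1); total 6.
No residual In→Eg path; max flow = 6.
Certifying cut of size 6: {A→Eg, G→Eg, In→C, In→D, In→Eg, In→F}.

6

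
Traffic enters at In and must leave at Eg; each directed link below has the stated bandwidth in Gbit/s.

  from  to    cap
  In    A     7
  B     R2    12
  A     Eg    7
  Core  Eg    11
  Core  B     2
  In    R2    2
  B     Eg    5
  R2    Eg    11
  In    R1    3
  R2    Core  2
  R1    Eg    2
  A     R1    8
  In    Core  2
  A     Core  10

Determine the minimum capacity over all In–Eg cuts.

Augment In→A→Eg: bottleneck 7, flow now 7.
Augment In→Core→Eg: bottleneck 2, flow now 9.
Augment In→R2→Eg: bottleneck 2, flow now 11.
Augment In→R1→Eg: bottleneck 2, flow now 13.
No augmenting path remains; maximum flow = 13.
By max-flow min-cut, the minimum cut capacity equals the max flow.
In the residual graph, reachable from In: {In, R1}.
Min-cut edges: In→A (7), In→Core (2), In→R2 (2), R1→Eg (2); capacity 7 + 2 + 2 + 2 = 13.

13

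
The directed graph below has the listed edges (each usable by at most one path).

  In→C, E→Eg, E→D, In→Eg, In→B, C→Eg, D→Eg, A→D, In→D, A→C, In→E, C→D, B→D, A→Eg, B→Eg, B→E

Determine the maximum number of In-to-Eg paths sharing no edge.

Assign every edge capacity 1; by Menger, the answer equals the max flow.
Path In→Eg (+1); total 1.
Path In→B→Eg (+1); total 2.
Path In→C→Eg (+1); total 3.
Path In→D→Eg (+1); total 4.
Path In→E→Eg (+1); total 5.
No residual In→Eg path; max flow = 5.
Certifying cut of size 5: {In→B, In→C, In→D, In→E, In→Eg}.

5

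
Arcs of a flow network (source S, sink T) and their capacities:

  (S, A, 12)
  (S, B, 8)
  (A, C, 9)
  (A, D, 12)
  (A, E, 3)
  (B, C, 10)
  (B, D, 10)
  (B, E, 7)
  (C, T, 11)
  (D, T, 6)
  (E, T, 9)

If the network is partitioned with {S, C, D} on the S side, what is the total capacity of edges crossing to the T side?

Edges leaving {S, C, D}: S→A (12), S→B (8), C→T (11), D→T (6).
Cut capacity = 12 + 8 + 11 + 6 = 37.

37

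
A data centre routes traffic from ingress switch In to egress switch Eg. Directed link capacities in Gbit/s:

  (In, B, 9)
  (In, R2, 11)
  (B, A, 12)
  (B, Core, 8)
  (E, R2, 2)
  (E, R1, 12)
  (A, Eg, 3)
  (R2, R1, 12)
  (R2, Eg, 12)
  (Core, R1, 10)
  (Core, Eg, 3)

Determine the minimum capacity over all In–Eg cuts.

Augment In→R2→Eg: bottleneck 11, flow now 11.
Augment In→B→A→Eg: bottleneck 3, flow now 14.
Augment In→B→Core→Eg: bottleneck 3, flow now 17.
No augmenting path remains; maximum flow = 17.
By max-flow min-cut, the minimum cut capacity equals the max flow.
In the residual graph, reachable from In: {In, B, A, Core, R1}.
Min-cut edges: In→R2 (11), A→Eg (3), Core→Eg (3); capacity 11 + 3 + 3 = 17.

17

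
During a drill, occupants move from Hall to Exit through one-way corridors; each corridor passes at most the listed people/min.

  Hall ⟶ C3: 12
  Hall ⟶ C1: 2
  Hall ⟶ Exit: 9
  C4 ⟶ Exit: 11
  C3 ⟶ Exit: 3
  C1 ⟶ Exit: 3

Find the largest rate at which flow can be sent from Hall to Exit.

14

Augment Hall→Exit: bottleneck 9, flow now 9.
Augment Hall→C3→Exit: bottleneck 3, flow now 12.
Augment Hall→C1→Exit: bottleneck 2, flow now 14.
No augmenting path remains; maximum flow = 14.
In the residual graph, reachable from Hall: {Hall, C3}.
Min-cut edges: Hall→C1 (2), Hall→Exit (9), C3→Exit (3); capacity 2 + 9 + 3 = 14.
This cut is saturated, so no flow can exceed 14.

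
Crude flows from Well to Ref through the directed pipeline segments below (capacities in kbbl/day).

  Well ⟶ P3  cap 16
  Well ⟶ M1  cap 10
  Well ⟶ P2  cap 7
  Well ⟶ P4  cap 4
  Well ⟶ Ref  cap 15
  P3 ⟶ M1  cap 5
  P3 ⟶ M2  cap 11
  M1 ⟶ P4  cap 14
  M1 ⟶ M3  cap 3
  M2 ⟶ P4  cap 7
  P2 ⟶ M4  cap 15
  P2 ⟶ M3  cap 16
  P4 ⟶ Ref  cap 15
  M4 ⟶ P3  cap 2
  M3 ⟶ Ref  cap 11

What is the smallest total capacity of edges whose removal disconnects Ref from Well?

Augment Well→Ref: bottleneck 15, flow now 15.
Augment Well→P4→Ref: bottleneck 4, flow now 19.
Augment Well→M1→P4→Ref: bottleneck 10, flow now 29.
Augment Well→P2→M3→Ref: bottleneck 7, flow now 36.
Augment Well→P3→M1→P4→Ref: bottleneck 1, flow now 37.
Augment Well→P3→M1→M3→Ref: bottleneck 3, flow now 40.
No augmenting path remains; maximum flow = 40.
By max-flow min-cut, the minimum cut capacity equals the max flow.
In the residual graph, reachable from Well: {Well, P3, M1, M2, P4}.
Min-cut edges: Well→P2 (7), Well→Ref (15), M1→M3 (3), P4→Ref (15); capacity 7 + 15 + 3 + 15 = 40.

40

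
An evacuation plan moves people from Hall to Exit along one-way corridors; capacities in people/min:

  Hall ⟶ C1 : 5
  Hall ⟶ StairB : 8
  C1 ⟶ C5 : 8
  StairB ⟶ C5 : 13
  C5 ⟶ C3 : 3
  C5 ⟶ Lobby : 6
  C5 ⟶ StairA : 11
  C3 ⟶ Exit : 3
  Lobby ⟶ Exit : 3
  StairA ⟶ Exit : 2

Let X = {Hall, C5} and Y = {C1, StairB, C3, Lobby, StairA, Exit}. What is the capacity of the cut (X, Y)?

33

Edges leaving {Hall, C5}: Hall→C1 (5), Hall→StairB (8), C5→C3 (3), C5→Lobby (6), C5→StairA (11).
Cut capacity = 5 + 8 + 3 + 6 + 11 = 33.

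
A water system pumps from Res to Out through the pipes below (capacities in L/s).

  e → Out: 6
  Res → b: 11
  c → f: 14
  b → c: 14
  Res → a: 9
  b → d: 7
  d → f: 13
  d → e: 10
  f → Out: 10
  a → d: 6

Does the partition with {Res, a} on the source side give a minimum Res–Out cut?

No — its capacity is 17, but the minimum cut has capacity 16.

Given cut capacity: 11 + 6 = 17.
Augment Res→a→d→e→Out: bottleneck 6, flow now 6.
Augment Res→b→c→f→Out: bottleneck 10, flow now 16.
No augmenting path remains; maximum flow = 16.
In the residual graph, reachable from Res: {Res, a, b, c, d, e, f}.
Min-cut edges: e→Out (6), f→Out (10); capacity 6 + 10 = 16.
Cut capacity 17 exceeds the max flow 16, so it is not minimum.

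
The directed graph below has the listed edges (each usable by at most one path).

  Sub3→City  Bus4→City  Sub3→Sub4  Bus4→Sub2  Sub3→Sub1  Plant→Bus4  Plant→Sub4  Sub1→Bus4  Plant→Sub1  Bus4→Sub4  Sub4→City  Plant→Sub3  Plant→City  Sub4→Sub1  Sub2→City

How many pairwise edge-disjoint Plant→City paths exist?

Assign every edge capacity 1; by Menger, the answer equals the max flow.
Path Plant→City (+1); total 1.
Path Plant→Sub3→City (+1); total 2.
Path Plant→Bus4→City (+1); total 3.
Path Plant→Sub4→City (+1); total 4.
Path Plant→Sub1→Bus4→Sub2→City (+1); total 5.
No residual Plant→City path; max flow = 5.
Certifying cut of size 5: {Plant→Bus4, Plant→City, Plant→Sub1, Plant→Sub3, Plant→Sub4}.

5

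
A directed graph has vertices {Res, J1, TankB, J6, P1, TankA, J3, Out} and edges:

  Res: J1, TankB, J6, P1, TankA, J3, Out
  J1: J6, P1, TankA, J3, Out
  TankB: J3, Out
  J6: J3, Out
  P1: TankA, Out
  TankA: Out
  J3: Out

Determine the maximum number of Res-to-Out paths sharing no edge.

7

Assign every edge capacity 1; by Menger, the answer equals the max flow.
Path Res→Out (+1); total 1.
Path Res→J1→Out (+1); total 2.
Path Res→TankB→Out (+1); total 3.
Path Res→J6→Out (+1); total 4.
Path Res→P1→Out (+1); total 5.
Path Res→TankA→Out (+1); total 6.
Path Res→J3→Out (+1); total 7.
No residual Res→Out path; max flow = 7.
Certifying cut of size 7: {Res→J1, Res→J3, Res→J6, Res→Out, Res→P1, Res→TankA, Res→TankB}.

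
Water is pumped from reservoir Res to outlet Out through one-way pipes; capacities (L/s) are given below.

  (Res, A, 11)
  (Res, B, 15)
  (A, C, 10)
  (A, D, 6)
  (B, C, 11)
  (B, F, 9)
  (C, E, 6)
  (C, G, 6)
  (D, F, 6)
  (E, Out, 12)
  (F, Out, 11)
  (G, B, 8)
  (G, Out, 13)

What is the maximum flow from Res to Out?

23

Augment Res→B→F→Out: bottleneck 9, flow now 9.
Augment Res→A→C→E→Out: bottleneck 6, flow now 15.
Augment Res→A→C→G→Out: bottleneck 4, flow now 19.
Augment Res→A→D→F→Out: bottleneck 1, flow now 20.
Augment Res→B→C→G→Out: bottleneck 2, flow now 22.
Augment Res→B→C→A→D→F→Out: bottleneck 1, flow now 23. (uses reverse residual edge)
No augmenting path remains; maximum flow = 23.
In the residual graph, reachable from Res: {Res, A, B, C, D, F}.
Min-cut edges: C→E (6), C→G (6), F→Out (11); capacity 6 + 6 + 11 = 23.
This cut is saturated, so no flow can exceed 23.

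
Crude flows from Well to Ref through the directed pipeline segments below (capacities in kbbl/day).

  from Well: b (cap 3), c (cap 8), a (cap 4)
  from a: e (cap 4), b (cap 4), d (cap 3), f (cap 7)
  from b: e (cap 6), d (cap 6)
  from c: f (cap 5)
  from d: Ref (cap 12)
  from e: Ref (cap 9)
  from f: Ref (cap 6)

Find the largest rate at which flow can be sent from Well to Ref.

Augment Well→a→d→Ref: bottleneck 3, flow now 3.
Augment Well→a→e→Ref: bottleneck 1, flow now 4.
Augment Well→b→d→Ref: bottleneck 3, flow now 7.
Augment Well→c→f→Ref: bottleneck 5, flow now 12.
No augmenting path remains; maximum flow = 12.
In the residual graph, reachable from Well: {Well, c}.
Min-cut edges: Well→a (4), Well→b (3), c→f (5); capacity 4 + 3 + 5 = 12.
This cut is saturated, so no flow can exceed 12.

12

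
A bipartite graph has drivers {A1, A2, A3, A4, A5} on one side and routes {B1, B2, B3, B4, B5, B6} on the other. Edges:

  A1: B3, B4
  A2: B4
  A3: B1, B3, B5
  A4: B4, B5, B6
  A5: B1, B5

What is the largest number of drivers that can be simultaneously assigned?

Unit-capacity flow: source→left, listed edges, right→sink; max matching = max flow.
Augmenting path A1→B3 (+1); matched 1.
Augmenting path A2→B4 (+1); matched 2.
Augmenting path A3→B1 (+1); matched 3.
Augmenting path A4→B5 (+1); matched 4.
Augmenting path A5→B5→A4→B6 (+1); matched 5.
No augmenting path remains; maximum matching = 5.
König certificate: {A1, A2, A3, A4, A5} is a vertex cover of size 5 (every listed pair touches it), so no matching can be larger.

5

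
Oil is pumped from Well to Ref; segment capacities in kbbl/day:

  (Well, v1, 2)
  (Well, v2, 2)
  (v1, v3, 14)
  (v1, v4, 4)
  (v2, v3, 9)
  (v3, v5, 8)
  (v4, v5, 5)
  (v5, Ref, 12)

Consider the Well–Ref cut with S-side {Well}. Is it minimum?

Given cut capacity: 2 + 2 = 4.
Augment Well→v1→v3→v5→Ref: bottleneck 2, flow now 2.
Augment Well→v2→v3→v5→Ref: bottleneck 2, flow now 4.
No augmenting path remains; maximum flow = 4.
Cut capacity 4 equals the max flow, so it is a minimum cut.

Yes — it is a minimum cut (capacity 4).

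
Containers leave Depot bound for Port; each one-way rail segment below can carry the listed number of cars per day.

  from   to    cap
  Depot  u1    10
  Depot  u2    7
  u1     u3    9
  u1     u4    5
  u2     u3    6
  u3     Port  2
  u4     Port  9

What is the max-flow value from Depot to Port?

Augment Depot→u1→u3→Port: bottleneck 2, flow now 2.
Augment Depot→u1→u4→Port: bottleneck 5, flow now 7.
No augmenting path remains; maximum flow = 7.
In the residual graph, reachable from Depot: {Depot, u1, u2, u3}.
Min-cut edges: u1→u4 (5), u3→Port (2); capacity 5 + 2 = 7.
This cut is saturated, so no flow can exceed 7.

7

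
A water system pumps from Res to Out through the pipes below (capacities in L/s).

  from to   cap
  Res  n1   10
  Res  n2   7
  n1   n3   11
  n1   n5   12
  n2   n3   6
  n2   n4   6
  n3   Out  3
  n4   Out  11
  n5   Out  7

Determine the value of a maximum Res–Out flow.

16

Augment Res→n1→n3→Out: bottleneck 3, flow now 3.
Augment Res→n1→n5→Out: bottleneck 7, flow now 10.
Augment Res→n2→n4→Out: bottleneck 6, flow now 16.
No augmenting path remains; maximum flow = 16.
In the residual graph, reachable from Res: {Res, n1, n2, n3, n5}.
Min-cut edges: n2→n4 (6), n3→Out (3), n5→Out (7); capacity 6 + 3 + 7 = 16.
This cut is saturated, so no flow can exceed 16.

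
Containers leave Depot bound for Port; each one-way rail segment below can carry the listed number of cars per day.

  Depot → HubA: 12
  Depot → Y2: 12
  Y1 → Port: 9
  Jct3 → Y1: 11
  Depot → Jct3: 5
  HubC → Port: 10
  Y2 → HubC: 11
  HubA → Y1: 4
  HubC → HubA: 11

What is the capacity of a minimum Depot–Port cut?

Augment Depot→HubA→Y1→Port: bottleneck 4, flow now 4.
Augment Depot→Jct3→Y1→Port: bottleneck 5, flow now 9.
Augment Depot→Y2→HubC→Port: bottleneck 10, flow now 19.
No augmenting path remains; maximum flow = 19.
By max-flow min-cut, the minimum cut capacity equals the max flow.
In the residual graph, reachable from Depot: {Depot, HubA, Y2, HubC}.
Min-cut edges: Depot→Jct3 (5), HubA→Y1 (4), HubC→Port (10); capacity 5 + 4 + 10 = 19.

19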